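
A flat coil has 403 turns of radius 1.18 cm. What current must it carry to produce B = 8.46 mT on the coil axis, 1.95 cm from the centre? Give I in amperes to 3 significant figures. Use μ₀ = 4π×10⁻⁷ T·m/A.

I ≈ 2.84 A

For an N-turn coil, B = Nμ₀IR²/[2(R²+z²)^(3/2)] with R = 0.0118 m, z = 0.0195 m, so I = 2B(R²+z²)^(3/2)/(Nμ₀R²) = 2 × 8.46×10⁻³ × 1.18×10⁻⁵ / (403 × 4π×10⁻⁷ × 0.0001392) = 2.84 A.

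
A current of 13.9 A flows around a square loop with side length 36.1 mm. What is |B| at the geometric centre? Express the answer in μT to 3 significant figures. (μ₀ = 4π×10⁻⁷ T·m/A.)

B ≈ 436 μT

Each side is a finite straight segment at perpendicular distance d = a/(2 tan(π/4)) = 0.01805 m from the centre, with end-angles ±π/4.
One side contributes B₁ = (μ₀I/4πd)·2 sin(π/4) = 1.09×10⁻⁴ T.
All 4 sides add in the same direction: B = 4 × 1.09×10⁻⁴ = 4.36×10⁻⁴ T.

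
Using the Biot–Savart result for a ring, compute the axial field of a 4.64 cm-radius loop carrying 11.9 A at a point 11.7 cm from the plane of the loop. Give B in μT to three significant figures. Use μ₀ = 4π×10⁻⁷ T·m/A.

On the axis of a circular loop, B = μ₀IR² / [2(R²+z²)^(3/2)].
R² + z² = (0.0464)² + (0.117)² = 0.01584 m², and (R²+z²)^(3/2) = 1.99×10⁻³ m³.
B = (4π×10⁻⁷ × 11.9 × 0.002153) / (2 × 1.99×10⁻³) = 8.07×10⁻⁶ T.

B ≈ 8.07 μT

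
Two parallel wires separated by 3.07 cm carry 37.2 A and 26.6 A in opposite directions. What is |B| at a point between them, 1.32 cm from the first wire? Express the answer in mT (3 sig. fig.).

Each long wire gives B = μ₀I/(2πd). Distances are d₁ = 0.0132 m and d₂ = 0.0175 m.
B₁ = 5.64×10⁻⁴ T, B₂ = 3.04×10⁻⁴ T.
Between antiparallel currents both contributions point the same way, so they add. B = B₁ + B₂ = 5.64×10⁻⁴ + 3.04×10⁻⁴ = 8.68×10⁻⁴ T.

B ≈ 0.868 mT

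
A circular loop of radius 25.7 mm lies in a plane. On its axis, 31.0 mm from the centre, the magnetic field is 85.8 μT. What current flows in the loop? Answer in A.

I ≈ 13.5 A

On the axis of a loop, B = μ₀IR²/[2(R²+z²)^(3/2)], so I = 2B(R²+z²)^(3/2)/(μ₀R²).
R² + z² = 0.0006605 + 0.000961 = 0.001621 m²; raised to 3/2 gives 6.53×10⁻⁵ m³.
I = 2 × 8.58×10⁻⁵ × 6.53×10⁻⁵ / (1.26×10⁻⁶ × 0.0006605) = 13.5 A.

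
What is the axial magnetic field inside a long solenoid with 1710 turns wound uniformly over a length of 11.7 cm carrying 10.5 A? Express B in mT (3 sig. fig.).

Inside a long solenoid, B = μ₀nI with n = 1.462×10⁴ turns/m.
B = 4π×10⁻⁷ × 1.462×10⁴ × 10.5 = 0.193 T.

B ≈ 193 mT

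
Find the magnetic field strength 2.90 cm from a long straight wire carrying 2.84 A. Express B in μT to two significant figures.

For an infinitely long straight wire, B = μ₀I/(2πd).
B = (4π×10⁻⁷ × 2.84) / (2π × 0.029) = 1.96×10⁻⁵ T.

B ≈ 20 μT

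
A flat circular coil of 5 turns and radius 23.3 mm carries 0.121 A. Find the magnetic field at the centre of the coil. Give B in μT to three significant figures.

For an N-turn flat coil, B = Nμ₀I/(2R) with R = 0.0233 m.
B = 5 × 3.26×10⁻⁶ T = 1.63×10⁻⁵ T.

B ≈ 16.3 μT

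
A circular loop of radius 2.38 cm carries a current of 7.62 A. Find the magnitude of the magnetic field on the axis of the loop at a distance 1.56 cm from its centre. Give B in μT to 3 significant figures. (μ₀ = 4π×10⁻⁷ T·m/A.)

B ≈ 118 μT

On the axis of a circular loop, B = μ₀IR² / [2(R²+z²)^(3/2)].
R² + z² = (0.0238)² + (0.0156)² = 0.0008098 m², and (R²+z²)^(3/2) = 2.30×10⁻⁵ m³.
B = (4π×10⁻⁷ × 7.62 × 0.0005664) / (2 × 2.30×10⁻⁵) = 1.18×10⁻⁴ T.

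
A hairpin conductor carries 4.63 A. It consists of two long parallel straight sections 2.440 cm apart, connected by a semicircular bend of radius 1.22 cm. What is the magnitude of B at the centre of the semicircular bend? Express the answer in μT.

The semicircular arc contributes B_arc = μ₀I·π/(4πR) = μ₀I/(4R) = 1.19×10⁻⁴ T.
Each semi-infinite lead is at perpendicular distance R = 0.0122 m from the centre, with the perpendicular foot at its near end, so it contributes μ₀I/(4πR); both point the same way, together 7.59×10⁻⁵ T.
Arc and leads all point the same direction: B = 1.19×10⁻⁴ + 7.59×10⁻⁵ = 1.95×10⁻⁴ T.

B ≈ 195 μT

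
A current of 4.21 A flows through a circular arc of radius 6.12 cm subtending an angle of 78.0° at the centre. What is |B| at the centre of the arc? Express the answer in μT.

The Biot–Savart field of a circular arc at its centre is B = μ₀Iφ/(4πR), with φ = 1.361 rad.
B = (4π×10⁻⁷ × 4.21 × 1.361) / (4π × 0.0612) = 9.36×10⁻⁶ T.

B ≈ 9.36 μT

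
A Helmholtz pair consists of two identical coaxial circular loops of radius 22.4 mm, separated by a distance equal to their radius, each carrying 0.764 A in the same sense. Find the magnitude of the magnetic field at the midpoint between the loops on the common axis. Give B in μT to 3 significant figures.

Each loop contributes B = μ₀IR²/[2(R²+z²)^(3/2)] on the axis, with z measured from that loop.
Loop 1 (z = 0.0112 m): B₁ = 1.53×10⁻⁵ T. Loop 2 (z = 0.0112 m): B₂ = 1.53×10⁻⁵ T.
The fields add: B = B₁ + B₂ = 3.07×10⁻⁵ T.

B ≈ 30.7 μT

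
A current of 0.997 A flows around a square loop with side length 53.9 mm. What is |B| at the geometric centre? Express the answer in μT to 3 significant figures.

B ≈ 20.9 μT

Each side is a finite straight segment at perpendicular distance d = a/(2 tan(π/4)) = 0.02695 m from the centre, with end-angles ±π/4.
One side contributes B₁ = (μ₀I/4πd)·2 sin(π/4) = 5.23×10⁻⁶ T.
All 4 sides add in the same direction: B = 4 × 5.23×10⁻⁶ = 2.09×10⁻⁵ T.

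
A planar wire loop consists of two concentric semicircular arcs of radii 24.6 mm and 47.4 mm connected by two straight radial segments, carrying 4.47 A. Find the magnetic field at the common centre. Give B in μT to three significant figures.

B ≈ 27.5 μT

The radial connectors point toward the centre, so dl × r̂ = 0 and they contribute nothing.
Each semicircle gives μ₀I/(4R): inner arc 5.71×10⁻⁵ T, outer arc 2.96×10⁻⁵ T.
The two arcs carry current in opposite angular senses, so their fields oppose: B = |5.71×10⁻⁵ − 2.96×10⁻⁵| = 2.75×10⁻⁵ T.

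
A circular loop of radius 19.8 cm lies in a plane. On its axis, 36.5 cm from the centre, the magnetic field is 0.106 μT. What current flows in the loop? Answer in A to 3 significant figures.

On the axis of a loop, B = μ₀IR²/[2(R²+z²)^(3/2)], so I = 2B(R²+z²)^(3/2)/(μ₀R²).
R² + z² = 0.0392 + 0.1332 = 0.1724 m²; raised to 3/2 gives 7.16×10⁻² m³.
I = 2 × 1.06×10⁻⁷ × 7.16×10⁻² / (1.26×10⁻⁶ × 0.0392) = 0.308 A.

I ≈ 0.308 A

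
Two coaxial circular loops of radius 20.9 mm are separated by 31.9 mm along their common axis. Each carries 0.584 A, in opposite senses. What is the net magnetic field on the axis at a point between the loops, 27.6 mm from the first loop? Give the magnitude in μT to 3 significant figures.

B ≈ 12.6 μT

Each loop contributes B = μ₀IR²/[2(R²+z²)^(3/2)] on the axis, with z measured from that loop.
Loop 1 (z = 0.0276 m): B₁ = 3.86×10⁻⁶ T. Loop 2 (z = 0.0043 m): B₂ = 1.65×10⁻⁵ T.
The fields oppose: B = |B₁ − B₂| = 1.26×10⁻⁵ T.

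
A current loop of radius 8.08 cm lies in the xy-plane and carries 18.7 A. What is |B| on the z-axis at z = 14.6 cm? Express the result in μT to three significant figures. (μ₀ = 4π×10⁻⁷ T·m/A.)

On the axis of a circular loop, B = μ₀IR² / [2(R²+z²)^(3/2)].
R² + z² = (0.0808)² + (0.146)² = 0.02784 m², and (R²+z²)^(3/2) = 4.65×10⁻³ m³.
B = (4π×10⁻⁷ × 18.7 × 0.006529) / (2 × 4.65×10⁻³) = 1.65×10⁻⁵ T.

B ≈ 16.5 μT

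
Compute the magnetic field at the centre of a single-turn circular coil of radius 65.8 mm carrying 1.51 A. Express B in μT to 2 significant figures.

B ≈ 14 μT

At the centre of a circular loop the Biot–Savart law gives B = μ₀I/(2R).
B = (4π×10⁻⁷ × 1.51) / (2 × 0.0658) = 1.44×10⁻⁵ T.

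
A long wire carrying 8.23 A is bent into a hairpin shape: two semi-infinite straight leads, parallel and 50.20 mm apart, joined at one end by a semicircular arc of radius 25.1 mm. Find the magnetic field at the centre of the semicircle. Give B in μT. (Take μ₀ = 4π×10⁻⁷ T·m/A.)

B ≈ 169 μT

The semicircular arc contributes B_arc = μ₀I·π/(4πR) = μ₀I/(4R) = 1.03×10⁻⁴ T.
Each semi-infinite lead is at perpendicular distance R = 0.0251 m from the centre, with the perpendicular foot at its near end, so it contributes μ₀I/(4πR); both point the same way, together 6.56×10⁻⁵ T.
Arc and leads all point the same direction: B = 1.03×10⁻⁴ + 6.56×10⁻⁵ = 1.69×10⁻⁴ T.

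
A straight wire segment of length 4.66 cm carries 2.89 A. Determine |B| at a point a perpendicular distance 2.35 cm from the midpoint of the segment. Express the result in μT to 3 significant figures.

For a finite straight segment, B = (μ₀I/4πd)(sinθ₁ + sinθ₂), where θ₁, θ₂ are the angles from the perpendicular to each end.
The perpendicular from the point meets the wire at its midpoint, so each end is L/2 = 0.0233 m away along the wire.
sinθ₁ = 0.0233/√(0.0233²+0.0235²) = 0.7041; sinθ₂ = 0.0233/√(0.0233²+0.0235²) = 0.7041.
B = (4π×10⁻⁷ × 2.89) / (4π × 0.0235) × (0.7041 + 0.7041) = 1.73×10⁻⁵ T.

B ≈ 17.3 μT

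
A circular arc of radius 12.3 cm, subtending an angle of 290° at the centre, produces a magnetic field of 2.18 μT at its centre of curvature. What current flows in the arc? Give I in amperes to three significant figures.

I ≈ 0.530 A

For a circular arc, B = μ₀Iφ/(4πR) with φ in radians; here φ = 5.061 rad.
So I = 4πRB/(μ₀φ) = 4π × 0.123 × 2.18×10⁻⁶ / (4π×10⁻⁷ × 5.061) = 0.530 A.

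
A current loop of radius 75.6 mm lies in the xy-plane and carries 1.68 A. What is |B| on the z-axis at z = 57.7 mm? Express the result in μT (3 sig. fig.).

On the axis of a circular loop, B = μ₀IR² / [2(R²+z²)^(3/2)].
R² + z² = (0.0756)² + (0.0577)² = 0.009045 m², and (R²+z²)^(3/2) = 8.60×10⁻⁴ m³.
B = (4π×10⁻⁷ × 1.68 × 0.005715) / (2 × 8.60×10⁻⁴) = 7.01×10⁻⁶ T.

B ≈ 7.01 μT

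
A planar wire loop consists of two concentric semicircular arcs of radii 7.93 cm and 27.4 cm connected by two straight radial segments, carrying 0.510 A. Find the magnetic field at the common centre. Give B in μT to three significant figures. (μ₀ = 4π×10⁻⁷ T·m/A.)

B ≈ 1.44 μT

The radial connectors point toward the centre, so dl × r̂ = 0 and they contribute nothing.
Each semicircle gives μ₀I/(4R): inner arc 2.02×10⁻⁶ T, outer arc 5.85×10⁻⁷ T.
The two arcs carry current in opposite angular senses, so their fields oppose: B = |2.02×10⁻⁶ − 5.85×10⁻⁷| = 1.44×10⁻⁶ T.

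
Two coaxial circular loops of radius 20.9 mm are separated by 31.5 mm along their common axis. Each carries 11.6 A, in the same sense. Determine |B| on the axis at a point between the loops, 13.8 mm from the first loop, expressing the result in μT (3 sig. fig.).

Each loop contributes B = μ₀IR²/[2(R²+z²)^(3/2)] on the axis, with z measured from that loop.
Loop 1 (z = 0.0138 m): B₁ = 2.03×10⁻⁴ T. Loop 2 (z = 0.0177 m): B₂ = 1.55×10⁻⁴ T.
The fields add: B = B₁ + B₂ = 3.58×10⁻⁴ T.

B ≈ 358 μT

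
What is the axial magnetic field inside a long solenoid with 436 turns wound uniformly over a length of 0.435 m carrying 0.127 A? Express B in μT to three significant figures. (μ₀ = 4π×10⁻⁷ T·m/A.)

Inside a long solenoid, B = μ₀nI with n = 1002 turns/m.
B = 4π×10⁻⁷ × 1002 × 0.127 = 1.60×10⁻⁴ T.

B ≈ 160 μT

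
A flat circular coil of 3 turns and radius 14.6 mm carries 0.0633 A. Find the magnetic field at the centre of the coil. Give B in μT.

B ≈ 8.17 μT

For an N-turn flat coil, B = Nμ₀I/(2R) with R = 0.0146 m.
B = 3 × 2.72×10⁻⁶ T = 8.17×10⁻⁶ T.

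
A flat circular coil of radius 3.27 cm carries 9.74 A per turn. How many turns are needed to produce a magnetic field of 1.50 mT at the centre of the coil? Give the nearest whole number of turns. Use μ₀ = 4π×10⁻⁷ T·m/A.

N = 8

For an N-turn coil, B = Nμ₀I/(2R). A single turn gives B₁ = 1.87×10⁻⁴ T with R = 0.0327 m.
N = B/B₁ = 1.50×10⁻³ / 1.87×10⁻⁴ = 8.01.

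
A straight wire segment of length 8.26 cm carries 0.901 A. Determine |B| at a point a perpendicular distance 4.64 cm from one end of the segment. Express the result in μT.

B ≈ 1.69 μT

For a finite straight segment, B = (μ₀I/4πd)(sinθ₁ + sinθ₂), where θ₁, θ₂ are the angles from the perpendicular to each end.
The perpendicular foot is at one end, so the two end-offsets along the wire are 0 and L = 0.0826 m.
sinθ₁ = 0/√(0²+0.0464²) = 0.0000; sinθ₂ = 0.0826/√(0.0826²+0.0464²) = 0.8719.
B = (4π×10⁻⁷ × 0.901) / (4π × 0.0464) × (0.0000 + 0.8719) = 1.69×10⁻⁶ T.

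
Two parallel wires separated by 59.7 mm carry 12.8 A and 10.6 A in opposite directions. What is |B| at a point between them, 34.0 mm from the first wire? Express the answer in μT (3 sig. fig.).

Each long wire gives B = μ₀I/(2πd). Distances are d₁ = 0.034 m and d₂ = 0.0257 m.
B₁ = 7.53×10⁻⁵ T, B₂ = 8.25×10⁻⁵ T.
Between antiparallel currents both contributions point the same way, so they add. B = B₁ + B₂ = 7.53×10⁻⁵ + 8.25×10⁻⁵ = 1.58×10⁻⁴ T.

B ≈ 158 μT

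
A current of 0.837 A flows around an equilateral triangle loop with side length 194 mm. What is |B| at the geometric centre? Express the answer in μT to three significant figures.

B ≈ 7.77 μT

Each side is a finite straight segment at perpendicular distance d = a/(2 tan(π/3)) = 0.056 m from the centre, with end-angles ±π/3.
One side contributes B₁ = (μ₀I/4πd)·2 sin(π/3) = 2.59×10⁻⁶ T.
All 3 sides add in the same direction: B = 3 × 2.59×10⁻⁶ = 7.77×10⁻⁶ T.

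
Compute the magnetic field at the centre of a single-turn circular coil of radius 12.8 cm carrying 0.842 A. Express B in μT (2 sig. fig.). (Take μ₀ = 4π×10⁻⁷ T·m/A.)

At the centre of a circular loop the Biot–Savart law gives B = μ₀I/(2R).
B = (4π×10⁻⁷ × 0.842) / (2 × 0.128) = 4.13×10⁻⁶ T.

B ≈ 4.1 μT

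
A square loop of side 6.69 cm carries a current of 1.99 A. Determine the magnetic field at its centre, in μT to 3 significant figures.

Each side is a finite straight segment at perpendicular distance d = a/(2 tan(π/4)) = 0.03345 m from the centre, with end-angles ±π/4.
One side contributes B₁ = (μ₀I/4πd)·2 sin(π/4) = 8.41×10⁻⁶ T.
All 4 sides add in the same direction: B = 4 × 8.41×10⁻⁶ = 3.37×10⁻⁵ T.

B ≈ 33.7 μT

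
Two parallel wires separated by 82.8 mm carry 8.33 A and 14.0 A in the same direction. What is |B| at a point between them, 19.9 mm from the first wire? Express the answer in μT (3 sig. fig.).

B ≈ 39.2 μT

Each long wire gives B = μ₀I/(2πd). Distances are d₁ = 0.0199 m and d₂ = 0.0629 m.
B₁ = 8.37×10⁻⁵ T, B₂ = 4.45×10⁻⁵ T.
Between parallel currents the two contributions point in opposite directions, so they subtract. B = |B₁ − B₂| = |8.37×10⁻⁵ − 4.45×10⁻⁵| = 3.92×10⁻⁵ T.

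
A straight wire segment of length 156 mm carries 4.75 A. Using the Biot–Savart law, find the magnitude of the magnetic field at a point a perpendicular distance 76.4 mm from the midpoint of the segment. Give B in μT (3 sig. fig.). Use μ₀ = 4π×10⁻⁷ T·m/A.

For a finite straight segment, B = (μ₀I/4πd)(sinθ₁ + sinθ₂), where θ₁, θ₂ are the angles from the perpendicular to each end.
The perpendicular from the point meets the wire at its midpoint, so each end is L/2 = 0.078 m away along the wire.
sinθ₁ = 0.078/√(0.078²+0.0764²) = 0.7144; sinθ₂ = 0.078/√(0.078²+0.0764²) = 0.7144.
B = (4π×10⁻⁷ × 4.75) / (4π × 0.0764) × (0.7144 + 0.7144) = 8.88×10⁻⁶ T.

B ≈ 8.88 μT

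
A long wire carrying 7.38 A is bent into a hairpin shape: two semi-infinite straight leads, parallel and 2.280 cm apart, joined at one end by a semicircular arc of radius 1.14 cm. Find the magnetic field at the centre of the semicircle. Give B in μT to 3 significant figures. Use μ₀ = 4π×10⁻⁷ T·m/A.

B ≈ 333 μT

The semicircular arc contributes B_arc = μ₀I·π/(4πR) = μ₀I/(4R) = 2.03×10⁻⁴ T.
Each semi-infinite lead is at perpendicular distance R = 0.0114 m from the centre, with the perpendicular foot at its near end, so it contributes μ₀I/(4πR); both point the same way, together 1.29×10⁻⁴ T.
Arc and leads all point the same direction: B = 2.03×10⁻⁴ + 1.29×10⁻⁴ = 3.33×10⁻⁴ T.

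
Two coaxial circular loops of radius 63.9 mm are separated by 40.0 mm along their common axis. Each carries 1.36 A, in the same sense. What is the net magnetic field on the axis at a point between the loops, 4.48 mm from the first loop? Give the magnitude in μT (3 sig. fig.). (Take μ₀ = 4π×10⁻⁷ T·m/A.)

Each loop contributes B = μ₀IR²/[2(R²+z²)^(3/2)] on the axis, with z measured from that loop.
Loop 1 (z = 0.00448 m): B₁ = 1.33×10⁻⁵ T. Loop 2 (z = 0.03552 m): B₂ = 8.93×10⁻⁶ T.
The fields add: B = B₁ + B₂ = 2.22×10⁻⁵ T.

B ≈ 22.2 μT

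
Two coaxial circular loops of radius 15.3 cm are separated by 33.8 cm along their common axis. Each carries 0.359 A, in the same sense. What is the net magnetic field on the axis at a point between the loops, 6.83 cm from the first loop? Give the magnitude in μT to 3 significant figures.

Each loop contributes B = μ₀IR²/[2(R²+z²)^(3/2)] on the axis, with z measured from that loop.
Loop 1 (z = 0.0683 m): B₁ = 1.12×10⁻⁶ T. Loop 2 (z = 0.2697 m): B₂ = 1.77×10⁻⁷ T.
The fields add: B = B₁ + B₂ = 1.30×10⁻⁶ T.

B ≈ 1.30 μT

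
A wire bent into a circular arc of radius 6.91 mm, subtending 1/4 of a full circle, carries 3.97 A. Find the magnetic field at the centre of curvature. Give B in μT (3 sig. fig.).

The Biot–Savart field of a circular arc at its centre is B = μ₀Iφ/(4πR), with φ = 1.571 rad.
B = (4π×10⁻⁷ × 3.97 × 1.571) / (4π × 0.00691) = 9.02×10⁻⁵ T.

B ≈ 90.2 μT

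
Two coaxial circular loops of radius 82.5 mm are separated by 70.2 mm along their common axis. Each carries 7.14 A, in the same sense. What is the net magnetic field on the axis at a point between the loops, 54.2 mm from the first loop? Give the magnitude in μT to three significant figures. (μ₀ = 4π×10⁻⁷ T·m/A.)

Each loop contributes B = μ₀IR²/[2(R²+z²)^(3/2)] on the axis, with z measured from that loop.
Loop 1 (z = 0.0542 m): B₁ = 3.17×10⁻⁵ T. Loop 2 (z = 0.016 m): B₂ = 5.14×10⁻⁵ T.
The fields add: B = B₁ + B₂ = 8.32×10⁻⁵ T.

B ≈ 83.2 μT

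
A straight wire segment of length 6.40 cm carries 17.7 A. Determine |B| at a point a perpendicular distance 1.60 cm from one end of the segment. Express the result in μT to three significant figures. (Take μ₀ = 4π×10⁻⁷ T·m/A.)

For a finite straight segment, B = (μ₀I/4πd)(sinθ₁ + sinθ₂), where θ₁, θ₂ are the angles from the perpendicular to each end.
The perpendicular foot is at one end, so the two end-offsets along the wire are 0 and L = 0.064 m.
sinθ₁ = 0/√(0²+0.016²) = 0.0000; sinθ₂ = 0.064/√(0.064²+0.016²) = 0.9701.
B = (4π×10⁻⁷ × 17.7) / (4π × 0.016) × (0.0000 + 0.9701) = 1.07×10⁻⁴ T.

B ≈ 107 μT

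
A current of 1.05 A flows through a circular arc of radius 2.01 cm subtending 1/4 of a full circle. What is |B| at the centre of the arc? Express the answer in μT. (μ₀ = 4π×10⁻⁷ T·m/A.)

The Biot–Savart field of a circular arc at its centre is B = μ₀Iφ/(4πR), with φ = 1.571 rad.
B = (4π×10⁻⁷ × 1.05 × 1.571) / (4π × 0.0201) = 8.21×10⁻⁶ T.

B ≈ 8.21 μT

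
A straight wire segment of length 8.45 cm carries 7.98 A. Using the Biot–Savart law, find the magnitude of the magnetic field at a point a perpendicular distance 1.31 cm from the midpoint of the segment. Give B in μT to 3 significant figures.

B ≈ 116 μT

For a finite straight segment, B = (μ₀I/4πd)(sinθ₁ + sinθ₂), where θ₁, θ₂ are the angles from the perpendicular to each end.
The perpendicular from the point meets the wire at its midpoint, so each end is L/2 = 0.04225 m away along the wire.
sinθ₁ = 0.04225/√(0.04225²+0.0131²) = 0.9551; sinθ₂ = 0.04225/√(0.04225²+0.0131²) = 0.9551.
B = (4π×10⁻⁷ × 7.98) / (4π × 0.0131) × (0.9551 + 0.9551) = 1.16×10⁻⁴ T.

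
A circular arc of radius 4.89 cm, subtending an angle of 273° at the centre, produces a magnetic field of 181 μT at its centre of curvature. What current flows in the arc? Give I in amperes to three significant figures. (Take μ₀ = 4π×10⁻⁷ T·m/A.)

For a circular arc, B = μ₀Iφ/(4πR) with φ in radians; here φ = 4.765 rad.
So I = 4πRB/(μ₀φ) = 4π × 0.0489 × 1.81×10⁻⁴ / (4π×10⁻⁷ × 4.765) = 18.6 A.

I ≈ 18.6 A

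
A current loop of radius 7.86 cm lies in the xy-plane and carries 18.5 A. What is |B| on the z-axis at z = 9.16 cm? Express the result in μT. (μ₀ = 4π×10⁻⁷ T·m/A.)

On the axis of a circular loop, B = μ₀IR² / [2(R²+z²)^(3/2)].
R² + z² = (0.0786)² + (0.0916)² = 0.01457 m², and (R²+z²)^(3/2) = 1.76×10⁻³ m³.
B = (4π×10⁻⁷ × 18.5 × 0.006178) / (2 × 1.76×10⁻³) = 4.08×10⁻⁵ T.

B ≈ 40.8 μT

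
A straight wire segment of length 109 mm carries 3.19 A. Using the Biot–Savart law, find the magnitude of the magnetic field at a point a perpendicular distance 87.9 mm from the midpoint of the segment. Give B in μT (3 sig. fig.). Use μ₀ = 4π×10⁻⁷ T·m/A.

B ≈ 3.82 μT

For a finite straight segment, B = (μ₀I/4πd)(sinθ₁ + sinθ₂), where θ₁, θ₂ are the angles from the perpendicular to each end.
The perpendicular from the point meets the wire at its midpoint, so each end is L/2 = 0.0545 m away along the wire.
sinθ₁ = 0.0545/√(0.0545²+0.0879²) = 0.5270; sinθ₂ = 0.0545/√(0.0545²+0.0879²) = 0.5270.
B = (4π×10⁻⁷ × 3.19) / (4π × 0.0879) × (0.5270 + 0.5270) = 3.82×10⁻⁶ T.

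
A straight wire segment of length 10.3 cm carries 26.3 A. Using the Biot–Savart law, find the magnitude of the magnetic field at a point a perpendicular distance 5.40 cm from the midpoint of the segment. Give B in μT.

For a finite straight segment, B = (μ₀I/4πd)(sinθ₁ + sinθ₂), where θ₁, θ₂ are the angles from the perpendicular to each end.
The perpendicular from the point meets the wire at its midpoint, so each end is L/2 = 0.0515 m away along the wire.
sinθ₁ = 0.0515/√(0.0515²+0.054²) = 0.6902; sinθ₂ = 0.0515/√(0.0515²+0.054²) = 0.6902.
B = (4π×10⁻⁷ × 26.3) / (4π × 0.054) × (0.6902 + 0.6902) = 6.72×10⁻⁵ T.

B ≈ 67.2 μT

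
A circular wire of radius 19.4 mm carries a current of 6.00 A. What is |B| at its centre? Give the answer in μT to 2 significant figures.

At the centre of a circular loop the Biot–Savart law gives B = μ₀I/(2R).
B = (4π×10⁻⁷ × 6.00) / (2 × 0.0194) = 1.94×10⁻⁴ T.

B ≈ 190 μT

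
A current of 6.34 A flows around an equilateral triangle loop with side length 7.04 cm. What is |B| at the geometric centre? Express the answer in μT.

Each side is a finite straight segment at perpendicular distance d = a/(2 tan(π/3)) = 0.02032 m from the centre, with end-angles ±π/3.
One side contributes B₁ = (μ₀I/4πd)·2 sin(π/3) = 5.40×10⁻⁵ T.
All 3 sides add in the same direction: B = 3 × 5.40×10⁻⁵ = 1.62×10⁻⁴ T.

B ≈ 162 μT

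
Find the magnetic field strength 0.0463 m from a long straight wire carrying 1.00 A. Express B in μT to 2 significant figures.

B ≈ 4.3 μT

For an infinitely long straight wire, B = μ₀I/(2πd).
B = (4π×10⁻⁷ × 1.00) / (2π × 0.0463) = 4.32×10⁻⁶ T.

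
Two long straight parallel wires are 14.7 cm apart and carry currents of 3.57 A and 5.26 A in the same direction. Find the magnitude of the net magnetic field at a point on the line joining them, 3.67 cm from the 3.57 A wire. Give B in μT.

B ≈ 9.92 μT

Each long wire gives B = μ₀I/(2πd). Distances are d₁ = 0.0367 m and d₂ = 0.1103 m.
B₁ = 1.95×10⁻⁵ T, B₂ = 9.54×10⁻⁶ T.
Between parallel currents the two contributions point in opposite directions, so they subtract. B = |B₁ − B₂| = |1.95×10⁻⁵ − 9.54×10⁻⁶| = 9.92×10⁻⁶ T.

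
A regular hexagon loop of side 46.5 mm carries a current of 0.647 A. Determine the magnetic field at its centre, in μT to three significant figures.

Each side is a finite straight segment at perpendicular distance d = a/(2 tan(π/6)) = 0.04027 m from the centre, with end-angles ±π/6.
One side contributes B₁ = (μ₀I/4πd)·2 sin(π/6) = 1.61×10⁻⁶ T.
All 6 sides add in the same direction: B = 6 × 1.61×10⁻⁶ = 9.64×10⁻⁶ T.

B ≈ 9.64 μT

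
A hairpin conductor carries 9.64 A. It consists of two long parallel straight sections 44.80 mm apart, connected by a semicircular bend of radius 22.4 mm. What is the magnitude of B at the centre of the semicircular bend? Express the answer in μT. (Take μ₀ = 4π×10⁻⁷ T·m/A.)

The semicircular arc contributes B_arc = μ₀I·π/(4πR) = μ₀I/(4R) = 1.35×10⁻⁴ T.
Each semi-infinite lead is at perpendicular distance R = 0.0224 m from the centre, with the perpendicular foot at its near end, so it contributes μ₀I/(4πR); both point the same way, together 8.61×10⁻⁵ T.
Arc and leads all point the same direction: B = 1.35×10⁻⁴ + 8.61×10⁻⁵ = 2.21×10⁻⁴ T.

B ≈ 221 μT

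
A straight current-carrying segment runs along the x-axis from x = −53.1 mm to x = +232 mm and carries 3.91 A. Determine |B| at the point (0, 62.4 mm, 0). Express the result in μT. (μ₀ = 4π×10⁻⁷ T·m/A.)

B ≈ 10.1 μT

For a finite straight segment, B = (μ₀I/4πd)(sinθ₁ + sinθ₂), where θ₁, θ₂ are the angles from the perpendicular to each end.
The perpendicular distance is d = 0.0624 m; the end-offsets along the wire are a = 0.0531 m and b = 0.232 m.
sinθ₁ = 0.0531/√(0.0531²+0.0624²) = 0.6481; sinθ₂ = 0.232/√(0.232²+0.0624²) = 0.9657.
B = (4π×10⁻⁷ × 3.91) / (4π × 0.0624) × (0.6481 + 0.9657) = 1.01×10⁻⁵ T.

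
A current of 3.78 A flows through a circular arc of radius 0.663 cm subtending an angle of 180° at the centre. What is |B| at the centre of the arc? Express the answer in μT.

The Biot–Savart field of a circular arc at its centre is B = μ₀Iφ/(4πR), with φ = 3.142 rad.
B = (4π×10⁻⁷ × 3.78 × 3.142) / (4π × 0.00663) = 1.79×10⁻⁴ T.

B ≈ 179 μT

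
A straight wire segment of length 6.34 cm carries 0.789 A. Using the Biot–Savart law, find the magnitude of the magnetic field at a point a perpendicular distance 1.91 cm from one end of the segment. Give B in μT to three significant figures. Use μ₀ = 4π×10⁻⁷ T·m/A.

For a finite straight segment, B = (μ₀I/4πd)(sinθ₁ + sinθ₂), where θ₁, θ₂ are the angles from the perpendicular to each end.
The perpendicular foot is at one end, so the two end-offsets along the wire are 0 and L = 0.0634 m.
sinθ₁ = 0/√(0²+0.0191²) = 0.0000; sinθ₂ = 0.0634/√(0.0634²+0.0191²) = 0.9575.
B = (4π×10⁻⁷ × 0.789) / (4π × 0.0191) × (0.0000 + 0.9575) = 3.96×10⁻⁶ T.

B ≈ 3.96 μT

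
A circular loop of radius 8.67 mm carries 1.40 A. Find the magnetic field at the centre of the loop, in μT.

B ≈ 101 μT

At the centre of a circular loop the Biot–Savart law gives B = μ₀I/(2R).
B = (4π×10⁻⁷ × 1.40) / (2 × 0.00867) = 1.01×10⁻⁴ T.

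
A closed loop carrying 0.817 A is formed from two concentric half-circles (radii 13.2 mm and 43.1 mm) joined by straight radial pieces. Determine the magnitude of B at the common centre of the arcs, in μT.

The radial connectors point toward the centre, so dl × r̂ = 0 and they contribute nothing.
Each semicircle gives μ₀I/(4R): inner arc 1.94×10⁻⁵ T, outer arc 5.96×10⁻⁶ T.
The two arcs carry current in opposite angular senses, so their fields oppose: B = |1.94×10⁻⁵ − 5.96×10⁻⁶| = 1.35×10⁻⁵ T.

B ≈ 13.5 μT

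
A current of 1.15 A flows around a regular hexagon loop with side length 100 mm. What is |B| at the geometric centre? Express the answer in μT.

B ≈ 7.97 μT

Each side is a finite straight segment at perpendicular distance d = a/(2 tan(π/6)) = 0.0866 m from the centre, with end-angles ±π/6.
One side contributes B₁ = (μ₀I/4πd)·2 sin(π/6) = 1.33×10⁻⁶ T.
All 6 sides add in the same direction: B = 6 × 1.33×10⁻⁶ = 7.97×10⁻⁶ T.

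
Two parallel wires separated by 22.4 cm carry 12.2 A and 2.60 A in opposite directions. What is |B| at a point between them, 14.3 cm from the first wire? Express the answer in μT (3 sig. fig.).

B ≈ 23.5 μT

Each long wire gives B = μ₀I/(2πd). Distances are d₁ = 0.143 m and d₂ = 0.081 m.
B₁ = 1.71×10⁻⁵ T, B₂ = 6.42×10⁻⁶ T.
Between antiparallel currents both contributions point the same way, so they add. B = B₁ + B₂ = 1.71×10⁻⁵ + 6.42×10⁻⁶ = 2.35×10⁻⁵ T.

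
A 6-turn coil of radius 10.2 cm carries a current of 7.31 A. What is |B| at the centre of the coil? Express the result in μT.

For an N-turn flat coil, B = Nμ₀I/(2R) with R = 0.102 m.
B = 6 × 4.50×10⁻⁵ T = 2.70×10⁻⁴ T.

B ≈ 270 μT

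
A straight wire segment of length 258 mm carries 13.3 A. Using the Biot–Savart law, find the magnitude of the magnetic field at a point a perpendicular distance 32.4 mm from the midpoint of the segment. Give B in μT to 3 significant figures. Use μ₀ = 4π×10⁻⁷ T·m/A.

B ≈ 79.6 μT

For a finite straight segment, B = (μ₀I/4πd)(sinθ₁ + sinθ₂), where θ₁, θ₂ are the angles from the perpendicular to each end.
The perpendicular from the point meets the wire at its midpoint, so each end is L/2 = 0.129 m away along the wire.
sinθ₁ = 0.129/√(0.129²+0.0324²) = 0.9699; sinθ₂ = 0.129/√(0.129²+0.0324²) = 0.9699.
B = (4π×10⁻⁷ × 13.3) / (4π × 0.0324) × (0.9699 + 0.9699) = 7.96×10⁻⁵ T.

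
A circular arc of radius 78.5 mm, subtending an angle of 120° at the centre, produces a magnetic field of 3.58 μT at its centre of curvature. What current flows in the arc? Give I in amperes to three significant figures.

For a circular arc, B = μ₀Iφ/(4πR) with φ in radians; here φ = 2.094 rad.
So I = 4πRB/(μ₀φ) = 4π × 0.0785 × 3.58×10⁻⁶ / (4π×10⁻⁷ × 2.094) = 1.34 A.

I ≈ 1.34 A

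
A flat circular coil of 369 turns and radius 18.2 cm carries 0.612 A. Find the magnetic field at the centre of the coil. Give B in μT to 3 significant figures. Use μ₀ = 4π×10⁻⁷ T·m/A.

For an N-turn flat coil, B = Nμ₀I/(2R) with R = 0.182 m.
B = 369 × 2.11×10⁻⁶ T = 7.80×10⁻⁴ T.

B ≈ 780 μT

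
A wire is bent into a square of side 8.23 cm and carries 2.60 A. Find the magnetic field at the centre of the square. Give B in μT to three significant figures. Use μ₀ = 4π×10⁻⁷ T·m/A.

B ≈ 35.7 μT

Each side is a finite straight segment at perpendicular distance d = a/(2 tan(π/4)) = 0.04115 m from the centre, with end-angles ±π/4.
One side contributes B₁ = (μ₀I/4πd)·2 sin(π/4) = 8.94×10⁻⁶ T.
All 4 sides add in the same direction: B = 4 × 8.94×10⁻⁶ = 3.57×10⁻⁵ T.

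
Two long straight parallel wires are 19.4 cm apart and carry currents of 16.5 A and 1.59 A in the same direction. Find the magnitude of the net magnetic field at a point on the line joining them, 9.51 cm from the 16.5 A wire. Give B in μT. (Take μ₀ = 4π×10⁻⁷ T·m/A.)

Each long wire gives B = μ₀I/(2πd). Distances are d₁ = 0.0951 m and d₂ = 0.0989 m.
B₁ = 3.47×10⁻⁵ T, B₂ = 3.22×10⁻⁶ T.
Between parallel currents the two contributions point in opposite directions, so they subtract. B = |B₁ − B₂| = |3.47×10⁻⁵ − 3.22×10⁻⁶| = 3.15×10⁻⁵ T.

B ≈ 31.5 μT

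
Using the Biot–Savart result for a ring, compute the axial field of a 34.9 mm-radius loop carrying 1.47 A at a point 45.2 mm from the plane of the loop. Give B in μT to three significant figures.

On the axis of a circular loop, B = μ₀IR² / [2(R²+z²)^(3/2)].
R² + z² = (0.0349)² + (0.0452)² = 0.003261 m², and (R²+z²)^(3/2) = 1.86×10⁻⁴ m³.
B = (4π×10⁻⁷ × 1.47 × 0.001218) / (2 × 1.86×10⁻⁴) = 6.04×10⁻⁶ T.

B ≈ 6.04 μT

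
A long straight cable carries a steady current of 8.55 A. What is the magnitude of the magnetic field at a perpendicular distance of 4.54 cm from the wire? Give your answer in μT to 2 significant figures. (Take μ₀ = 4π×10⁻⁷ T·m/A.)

For an infinitely long straight wire, B = μ₀I/(2πd).
B = (4π×10⁻⁷ × 8.55) / (2π × 0.0454) = 3.77×10⁻⁵ T.

B ≈ 38 μT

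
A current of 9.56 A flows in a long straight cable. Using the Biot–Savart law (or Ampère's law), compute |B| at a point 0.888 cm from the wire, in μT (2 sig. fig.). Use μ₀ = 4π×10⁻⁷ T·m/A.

For an infinitely long straight wire, B = μ₀I/(2πd).
B = (4π×10⁻⁷ × 9.56) / (2π × 0.00888) = 2.15×10⁻⁴ T.

B ≈ 220 μT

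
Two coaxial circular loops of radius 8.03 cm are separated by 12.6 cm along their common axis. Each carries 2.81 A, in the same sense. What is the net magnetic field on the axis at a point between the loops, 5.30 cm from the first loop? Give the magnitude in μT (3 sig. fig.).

Each loop contributes B = μ₀IR²/[2(R²+z²)^(3/2)] on the axis, with z measured from that loop.
Loop 1 (z = 0.053 m): B₁ = 1.28×10⁻⁵ T. Loop 2 (z = 0.073 m): B₂ = 8.91×10⁻⁶ T.
The fields add: B = B₁ + B₂ = 2.17×10⁻⁵ T.

B ≈ 21.7 μT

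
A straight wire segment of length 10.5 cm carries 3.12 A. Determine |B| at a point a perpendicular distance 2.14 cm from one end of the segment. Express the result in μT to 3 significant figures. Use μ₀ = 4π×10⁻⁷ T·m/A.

B ≈ 14.3 μT

For a finite straight segment, B = (μ₀I/4πd)(sinθ₁ + sinθ₂), where θ₁, θ₂ are the angles from the perpendicular to each end.
The perpendicular foot is at one end, so the two end-offsets along the wire are 0 and L = 0.105 m.
sinθ₁ = 0/√(0²+0.0214²) = 0.0000; sinθ₂ = 0.105/√(0.105²+0.0214²) = 0.9799.
B = (4π×10⁻⁷ × 3.12) / (4π × 0.0214) × (0.0000 + 0.9799) = 1.43×10⁻⁵ T.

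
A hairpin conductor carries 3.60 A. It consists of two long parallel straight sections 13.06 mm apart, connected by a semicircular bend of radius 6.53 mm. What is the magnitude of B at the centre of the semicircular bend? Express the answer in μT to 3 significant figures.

The semicircular arc contributes B_arc = μ₀I·π/(4πR) = μ₀I/(4R) = 1.73×10⁻⁴ T.
Each semi-infinite lead is at perpendicular distance R = 0.00653 m from the centre, with the perpendicular foot at its near end, so it contributes μ₀I/(4πR); both point the same way, together 1.10×10⁻⁴ T.
Arc and leads all point the same direction: B = 1.73×10⁻⁴ + 1.10×10⁻⁴ = 2.83×10⁻⁴ T.

B ≈ 283 μT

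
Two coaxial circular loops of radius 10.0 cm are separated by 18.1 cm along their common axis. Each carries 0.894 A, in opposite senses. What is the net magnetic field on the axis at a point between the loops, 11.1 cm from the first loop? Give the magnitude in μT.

B ≈ 1.40 μT

Each loop contributes B = μ₀IR²/[2(R²+z²)^(3/2)] on the axis, with z measured from that loop.
Loop 1 (z = 0.111 m): B₁ = 1.68×10⁻⁶ T. Loop 2 (z = 0.07 m): B₂ = 3.09×10⁻⁶ T.
The fields oppose: B = |B₁ − B₂| = 1.40×10⁻⁶ T.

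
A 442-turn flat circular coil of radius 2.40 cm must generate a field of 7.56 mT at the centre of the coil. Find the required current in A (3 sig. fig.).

For an N-turn coil, B = Nμ₀I/(2R) with R = 0.024 m, so I = 2RB/(Nμ₀) = 2 × 0.024 × 7.56×10⁻³ / (442 × 4π×10⁻⁷) = 0.653 A.

I ≈ 0.653 A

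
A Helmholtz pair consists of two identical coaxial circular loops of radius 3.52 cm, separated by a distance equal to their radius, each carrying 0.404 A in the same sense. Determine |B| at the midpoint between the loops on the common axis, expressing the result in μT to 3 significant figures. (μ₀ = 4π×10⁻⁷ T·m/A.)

B ≈ 10.3 μT

Each loop contributes B = μ₀IR²/[2(R²+z²)^(3/2)] on the axis, with z measured from that loop.
Loop 1 (z = 0.0176 m): B₁ = 5.16×10⁻⁶ T. Loop 2 (z = 0.0176 m): B₂ = 5.16×10⁻⁶ T.
The fields add: B = B₁ + B₂ = 1.03×10⁻⁵ T.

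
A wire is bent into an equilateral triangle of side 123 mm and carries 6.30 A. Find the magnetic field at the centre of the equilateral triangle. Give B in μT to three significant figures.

Each side is a finite straight segment at perpendicular distance d = a/(2 tan(π/3)) = 0.03551 m from the centre, with end-angles ±π/3.
One side contributes B₁ = (μ₀I/4πd)·2 sin(π/3) = 3.07×10⁻⁵ T.
All 3 sides add in the same direction: B = 3 × 3.07×10⁻⁵ = 9.22×10⁻⁵ T.

B ≈ 92.2 μT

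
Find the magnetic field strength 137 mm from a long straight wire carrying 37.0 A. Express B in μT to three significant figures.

For an infinitely long straight wire, B = μ₀I/(2πd).
B = (4π×10⁻⁷ × 37.0) / (2π × 0.137) = 5.40×10⁻⁵ T.

B ≈ 54.0 μT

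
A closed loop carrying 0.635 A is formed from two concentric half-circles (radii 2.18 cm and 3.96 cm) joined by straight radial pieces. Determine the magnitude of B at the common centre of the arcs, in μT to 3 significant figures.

B ≈ 4.11 μT

The radial connectors point toward the centre, so dl × r̂ = 0 and they contribute nothing.
Each semicircle gives μ₀I/(4R): inner arc 9.15×10⁻⁶ T, outer arc 5.04×10⁻⁶ T.
The two arcs carry current in opposite angular senses, so their fields oppose: B = |9.15×10⁻⁶ − 5.04×10⁻⁶| = 4.11×10⁻⁶ T.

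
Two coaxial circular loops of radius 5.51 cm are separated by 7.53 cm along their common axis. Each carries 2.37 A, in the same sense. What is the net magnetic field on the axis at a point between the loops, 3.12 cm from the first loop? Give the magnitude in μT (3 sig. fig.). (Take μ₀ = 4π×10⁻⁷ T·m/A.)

B ≈ 30.7 μT

Each loop contributes B = μ₀IR²/[2(R²+z²)^(3/2)] on the axis, with z measured from that loop.
Loop 1 (z = 0.0312 m): B₁ = 1.78×10⁻⁵ T. Loop 2 (z = 0.0441 m): B₂ = 1.29×10⁻⁵ T.
The fields add: B = B₁ + B₂ = 3.07×10⁻⁵ T.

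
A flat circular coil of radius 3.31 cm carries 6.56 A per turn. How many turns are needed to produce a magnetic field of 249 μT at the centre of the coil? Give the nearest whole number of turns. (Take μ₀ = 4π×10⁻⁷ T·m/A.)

N = 2

For an N-turn coil, B = Nμ₀I/(2R). A single turn gives B₁ = 1.25×10⁻⁴ T with R = 0.0331 m.
N = B/B₁ = 2.49×10⁻⁴ / 1.25×10⁻⁴ = 2.00.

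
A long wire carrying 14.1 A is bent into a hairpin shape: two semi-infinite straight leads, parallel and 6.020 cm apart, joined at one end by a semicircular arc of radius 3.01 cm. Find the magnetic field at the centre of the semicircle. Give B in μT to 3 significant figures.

The semicircular arc contributes B_arc = μ₀I·π/(4πR) = μ₀I/(4R) = 1.47×10⁻⁴ T.
Each semi-infinite lead is at perpendicular distance R = 0.0301 m from the centre, with the perpendicular foot at its near end, so it contributes μ₀I/(4πR); both point the same way, together 9.37×10⁻⁵ T.
Arc and leads all point the same direction: B = 1.47×10⁻⁴ + 9.37×10⁻⁵ = 2.41×10⁻⁴ T.

B ≈ 241 μT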